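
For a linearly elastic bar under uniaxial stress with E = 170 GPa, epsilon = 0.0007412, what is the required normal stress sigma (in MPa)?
Model: a linearly elastic bar under uniaxial stress, so epsilon = sigma / E.
Solve for sigma: sigma = epsilon·E.
Convert to SI units:
  E = 170 GPa = 1.7 × 10¹¹ Pa
Substitute:
  sigma = 0.0007412 × (1.7 × 10¹¹)
  sigma = 1.26 × 10⁸ Pa
Convert: sigma = 1.26 × 10⁸ Pa = 126 MPa
Final answer: sigma = 126 MPa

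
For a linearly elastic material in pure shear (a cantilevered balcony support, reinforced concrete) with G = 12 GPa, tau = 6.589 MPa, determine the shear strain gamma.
Model: a linearly elastic material in pure shear, so tau = G·gamma.
Solve for gamma: gamma = tau / G.
Convert to SI units:
  G = 12 GPa = 1.2 × 10¹⁰ Pa
  tau = 6.589 MPa = 6.589 × 10⁶ Pa
Substitute:
  gamma = (6.589 × 10⁶) / (1.2 × 10¹⁰)
  gamma = 0.0005491
Final answer: gamma = 0.0005491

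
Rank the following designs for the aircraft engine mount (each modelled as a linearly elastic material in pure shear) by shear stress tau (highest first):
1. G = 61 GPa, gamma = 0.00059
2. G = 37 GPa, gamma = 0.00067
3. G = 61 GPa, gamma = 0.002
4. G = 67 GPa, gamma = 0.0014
Model: a linearly elastic material in pure shear, so tau = G·gamma (SI units).
  Case 1: tau = (6.1 × 10¹⁰) × 0.00059 = 3.599 × 10⁷ Pa = 35.99 MPa
  Case 2: tau = (3.7 × 10¹⁰) × 0.00067 = 2.479 × 10⁷ Pa = 24.79 MPa
  Case 3: tau = (6.1 × 10¹⁰) × 0.002 = 1.22 × 10⁸ Pa = 122 MPa
  Case 4: tau = (6.7 × 10¹⁰) × 0.0014 = 9.38 × 10⁷ Pa = 93.8 MPa
Ordering: 122 MPa (case 3) > 93.8 MPa (case 4) > 35.99 MPa (case 1) > 24.79 MPa (case 2)
Final answer: 3, 4, 1, 2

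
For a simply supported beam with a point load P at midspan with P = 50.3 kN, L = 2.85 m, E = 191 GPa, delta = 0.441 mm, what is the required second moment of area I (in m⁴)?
Model: a simply supported beam with a point load P at midspan, so delta = (P·L^3) / (48·E·I).
Solve for I: I = (P·L^3) / (48·delta·E).
Convert to SI units:
  P = 50.3 kN = 50300 N
  E = 191 GPa = 1.91 × 10¹¹ Pa
  delta = 0.441 mm = 0.000441 m
Substitute:
  I = (50300 × 2.85^3) / (48 × 0.000441 × (1.91 × 10¹¹))
  I = 0.000288 m⁴
Final answer: I = 0.000288 m⁴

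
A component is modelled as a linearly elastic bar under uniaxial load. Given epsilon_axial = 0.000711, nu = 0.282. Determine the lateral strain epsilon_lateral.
Model: a linearly elastic bar under uniaxial load, so epsilon_lateral = -nu·epsilon_axial.
Substitute:
  epsilon_lateral = -(0.282 × 0.000711)
  epsilon_lateral = -0.0002005
Final answer: epsilon_lateral = -0.0002005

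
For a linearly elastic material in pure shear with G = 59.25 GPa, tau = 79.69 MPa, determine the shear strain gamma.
Model: a linearly elastic material in pure shear, so tau = G·gamma.
Solve for gamma: gamma = tau / G.
Convert to SI units:
  G = 59.25 GPa = 5.925 × 10¹⁰ Pa
  tau = 79.69 MPa = 7.969 × 10⁷ Pa
Substitute:
  gamma = (7.969 × 10⁷) / (5.925 × 10¹⁰)
  gamma = 0.001345
Final answer: gamma = 0.001345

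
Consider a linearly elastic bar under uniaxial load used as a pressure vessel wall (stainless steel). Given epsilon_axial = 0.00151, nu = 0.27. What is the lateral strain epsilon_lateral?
Model: a linearly elastic bar under uniaxial load, so epsilon_lateral = -nu·epsilon_axial.
Substitute:
  epsilon_lateral = -(0.27 × 0.00151)
  epsilon_lateral = -0.0004077
Final answer: epsilon_lateral = -0.0004077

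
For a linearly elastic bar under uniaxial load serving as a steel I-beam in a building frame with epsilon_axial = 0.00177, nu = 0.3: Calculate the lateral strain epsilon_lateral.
Model: a linearly elastic bar under uniaxial load, so epsilon_lateral = -nu·epsilon_axial.
Substitute:
  epsilon_lateral = -(0.3 × 0.00177)
  epsilon_lateral = -0.000531
Final answer: epsilon_lateral = -0.000531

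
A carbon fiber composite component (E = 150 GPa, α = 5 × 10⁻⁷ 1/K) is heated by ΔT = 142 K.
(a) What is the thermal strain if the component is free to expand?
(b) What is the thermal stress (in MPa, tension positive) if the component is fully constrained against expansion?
(a) Free thermal strain ε_th = α·ΔT = (5 × 10⁻⁷) × 142 = 7.1 × 10⁻⁵
(b) Fully constrained, the expansion is suppressed, so σ = -E·α·ΔT. Convert E = 150 GPa = 1.5 × 10¹¹ Pa.
  σ = -(1.5 × 10¹¹) × (5 × 10⁻⁷) × 142 = -1.065 × 10⁷ Pa = -10.65 MPa (compressive)
Final answer: (a) ε_th = 7.1 × 10⁻⁵, (b) σ = -10.65 MPa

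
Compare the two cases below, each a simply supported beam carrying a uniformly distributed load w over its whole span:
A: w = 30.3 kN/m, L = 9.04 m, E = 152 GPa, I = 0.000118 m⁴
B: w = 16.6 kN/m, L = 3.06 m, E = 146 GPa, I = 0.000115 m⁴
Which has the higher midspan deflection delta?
Model: a simply supported beam carrying a uniformly distributed load w over its whole span, so delta = (5·w·L^4) / (384·E·I) (SI units).
  A: delta = (5 × 30300 × 9.04^4) / (384 × (1.52 × 10¹¹) × 0.000118) = 0.1469 m = 146.9 mm
  B: delta = (5 × 16600 × 3.06^4) / (384 × (1.46 × 10¹¹) × 0.000115) = 0.001129 m = 1.129 mm
146.9 mm > 1.129 mm, so A is larger.
Final answer: A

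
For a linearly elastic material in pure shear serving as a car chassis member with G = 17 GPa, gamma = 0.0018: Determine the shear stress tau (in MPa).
Model: a linearly elastic material in pure shear, so tau = G·gamma.
Convert to SI units:
  G = 17 GPa = 1.7 × 10¹⁰ Pa
Substitute:
  tau = (1.7 × 10¹⁰) × 0.0018
  tau = 3.06 × 10⁷ Pa
Convert: tau = 3.06 × 10⁷ Pa = 30.6 MPa
Final answer: tau = 30.6 MPa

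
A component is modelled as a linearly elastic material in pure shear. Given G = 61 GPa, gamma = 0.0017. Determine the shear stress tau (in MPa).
Model: a linearly elastic material in pure shear, so tau = G·gamma.
Convert to SI units:
  G = 61 GPa = 6.1 × 10¹⁰ Pa
Substitute:
  tau = (6.1 × 10¹⁰) × 0.0017
  tau = 1.037 × 10⁸ Pa
Convert: tau = 1.037 × 10⁸ Pa = 103.7 MPa
Final answer: tau = 103.7 MPa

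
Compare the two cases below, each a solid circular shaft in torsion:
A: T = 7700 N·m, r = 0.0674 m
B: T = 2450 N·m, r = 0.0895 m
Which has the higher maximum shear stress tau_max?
Model: a solid circular shaft in torsion, so tau_max = (2·T) / (π·r^3) (SI units).
  A: tau_max = (2 × 7700) / (π × 0.0674^3) = 1.601 × 10⁷ Pa = 16.01 MPa
  B: tau_max = (2 × 2450) / (π × 0.0895^3) = 2.176 × 10⁶ Pa = 2.176 MPa
16.01 MPa > 2.176 MPa, so A is larger.
Final answer: A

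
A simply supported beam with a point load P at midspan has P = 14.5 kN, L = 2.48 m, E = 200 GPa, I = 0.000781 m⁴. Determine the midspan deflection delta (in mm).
Model: a simply supported beam with a point load P at midspan, so delta = (P·L^3) / (48·E·I).
Convert to SI units:
  P = 14.5 kN = 14500 N
  E = 200 GPa = 2 × 10¹¹ Pa
Substitute:
  delta = (14500 × 2.48^3) / (48 × (2 × 10¹¹) × 0.000781)
  delta = 2.95 × 10⁻⁵ m
Convert: delta = 2.95 × 10⁻⁵ m = 0.0295 mm
Final answer: delta = 0.0295 mm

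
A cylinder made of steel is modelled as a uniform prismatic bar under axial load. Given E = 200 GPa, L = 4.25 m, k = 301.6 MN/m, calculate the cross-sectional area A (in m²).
Model: a uniform prismatic bar under axial load, so k = (A·E) / L.
Solve for A: A = (k·L) / E.
Convert to SI units:
  E = 200 GPa = 2 × 10¹¹ Pa
  k = 301.6 MN/m = 3.016 × 10⁸ N/m
Substitute:
  A = ((3.016 × 10⁸) × 4.25) / (2 × 10¹¹)
  A = 0.006409 m²
Final answer: A = 0.006409 m²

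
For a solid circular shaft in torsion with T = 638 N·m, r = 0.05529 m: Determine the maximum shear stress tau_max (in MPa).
Model: a solid circular shaft in torsion, so tau_max = (2·T) / (π·r^3).
Substitute:
  tau_max = (2 × 638) / (π × 0.05529^3)
  tau_max = 2.403 × 10⁶ Pa
Convert: tau_max = 2.403 × 10⁶ Pa = 2.403 MPa
Final answer: tau_max = 2.403 MPa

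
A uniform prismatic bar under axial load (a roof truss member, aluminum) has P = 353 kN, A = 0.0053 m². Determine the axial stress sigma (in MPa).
Model: a uniform prismatic bar under axial load, so sigma = P / A.
Convert to SI units:
  P = 353 kN = 353000 N
Substitute:
  sigma = 353000 / 0.0053
  sigma = 6.66 × 10⁷ Pa
Convert: sigma = 6.66 × 10⁷ Pa = 66.6 MPa
Final answer: sigma = 66.6 MPa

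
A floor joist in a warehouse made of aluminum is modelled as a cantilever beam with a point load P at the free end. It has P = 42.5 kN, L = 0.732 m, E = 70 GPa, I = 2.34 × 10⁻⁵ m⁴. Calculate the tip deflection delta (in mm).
Model: a cantilever beam with a point load P at the free end, so delta = (P·L^3) / (3·E·I).
Convert to SI units:
  P = 42.5 kN = 42500 N
  E = 70 GPa = 7 × 10¹⁰ Pa
Substitute:
  delta = (42500 × 0.732^3) / (3 × (7 × 10¹⁰) × (2.34 × 10⁻⁵))
  delta = 0.003392 m
Convert: delta = 0.003392 m = 3.392 mm
Final answer: delta = 3.392 mm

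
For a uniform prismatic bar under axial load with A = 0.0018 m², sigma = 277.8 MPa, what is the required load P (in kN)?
Model: a uniform prismatic bar under axial load, so sigma = P / A.
Solve for P: P = sigma·A.
Convert to SI units:
  sigma = 277.8 MPa = 2.778 × 10⁸ Pa
Substitute:
  P = (2.778 × 10⁸) × 0.0018
  P = 500000 N
Convert: P = 500000 N = 500 kN
Final answer: P = 500 kN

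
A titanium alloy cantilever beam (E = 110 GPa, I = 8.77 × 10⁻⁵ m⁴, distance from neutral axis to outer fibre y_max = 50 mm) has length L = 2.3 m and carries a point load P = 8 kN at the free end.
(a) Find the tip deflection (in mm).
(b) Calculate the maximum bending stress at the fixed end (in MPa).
(a) Tip deflection of a cantilever with an end point load: δ = P·L^3 / (3·E·I). Convert P = 8 kN = 8000 N, E = 110 GPa = 1.1 × 10¹¹ Pa.
  δ = (8000 × 2.3^3) / (3 × (1.1 × 10¹¹) × (8.77 × 10⁻⁵)) = 0.003363 m = 3.363 mm
(b) Maximum bending moment at the fixed end: M = P·L = 8000 × 2.3 = 18400 N·m. Convert y_max = 50 mm = 0.05 m.
  σ = M·y_max / I = (18400 × 0.05) / (8.77 × 10⁻⁵) = 1.049 × 10⁷ Pa = 10.49 MPa
Final answer: (a) δ = 3.363 mm, (b) σ = 10.49 MPa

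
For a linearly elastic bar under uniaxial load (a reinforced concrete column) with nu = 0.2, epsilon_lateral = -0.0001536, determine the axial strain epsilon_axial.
Model: a linearly elastic bar under uniaxial load, so epsilon_lateral = -nu·epsilon_axial.
Solve for epsilon_axial: epsilon_axial = -epsilon_lateral / nu.
Substitute:
  epsilon_axial = -(-0.0001536) / 0.2
  epsilon_axial = 0.000768
Final answer: epsilon_axial = 0.000768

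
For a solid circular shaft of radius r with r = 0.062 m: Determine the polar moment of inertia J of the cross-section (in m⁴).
Model: a solid circular shaft of radius r, so J = (π·r^4) / 2.
Substitute:
  J = (π × 0.062^4) / 2
  J = 2.321 × 10⁻⁵ m⁴
Final answer: J = 2.321 × 10⁻⁵ m⁴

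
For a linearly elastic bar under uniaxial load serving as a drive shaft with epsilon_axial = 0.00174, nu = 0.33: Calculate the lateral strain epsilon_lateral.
Model: a linearly elastic bar under uniaxial load, so epsilon_lateral = -nu·epsilon_axial.
Substitute:
  epsilon_lateral = -(0.33 × 0.00174)
  epsilon_lateral = -0.0005742
Final answer: epsilon_lateral = -0.0005742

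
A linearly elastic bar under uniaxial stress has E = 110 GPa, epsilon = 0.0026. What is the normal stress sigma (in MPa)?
Model: a linearly elastic bar under uniaxial stress, so sigma = E·epsilon.
Convert to SI units:
  E = 110 GPa = 1.1 × 10¹¹ Pa
Substitute:
  sigma = (1.1 × 10¹¹) × 0.0026
  sigma = 2.86 × 10⁸ Pa
Convert: sigma = 2.86 × 10⁸ Pa = 286 MPa
Final answer: sigma = 286 MPa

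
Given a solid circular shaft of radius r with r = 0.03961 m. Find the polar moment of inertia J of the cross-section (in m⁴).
Model: a solid circular shaft of radius r, so J = (π·r^4) / 2.
Substitute:
  J = (π × 0.03961^4) / 2
  J = 3.867 × 10⁻⁶ m⁴
Final answer: J = 3.867 × 10⁻⁶ m⁴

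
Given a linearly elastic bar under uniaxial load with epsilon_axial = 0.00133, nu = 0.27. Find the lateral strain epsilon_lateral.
Model: a linearly elastic bar under uniaxial load, so epsilon_lateral = -nu·epsilon_axial.
Substitute:
  epsilon_lateral = -(0.27 × 0.00133)
  epsilon_lateral = -0.0003591
Final answer: epsilon_lateral = -0.0003591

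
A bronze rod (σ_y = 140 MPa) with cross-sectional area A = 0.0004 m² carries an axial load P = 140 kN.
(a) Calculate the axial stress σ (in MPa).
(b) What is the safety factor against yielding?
(a) Axial stress σ = P/A. Convert P = 140 kN = 140000 N.
  σ = 140000 / 0.0004 = 3.5 × 10⁸ Pa = 350 MPa
(b) Safety factor SF = σ_y/σ = 140 / 350 = 0.4
Final answer: (a) σ = 350 MPa, (b) SF = 0.4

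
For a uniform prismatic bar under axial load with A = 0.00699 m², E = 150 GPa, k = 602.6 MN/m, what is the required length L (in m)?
Model: a uniform prismatic bar under axial load, so k = (A·E) / L.
Solve for L: L = (A·E) / k.
Convert to SI units:
  E = 150 GPa = 1.5 × 10¹¹ Pa
  k = 602.6 MN/m = 6.026 × 10⁸ N/m
Substitute:
  L = (0.00699 × (1.5 × 10¹¹)) / (6.026 × 10⁸)
  L = 1.74 m
Final answer: L = 1.74 m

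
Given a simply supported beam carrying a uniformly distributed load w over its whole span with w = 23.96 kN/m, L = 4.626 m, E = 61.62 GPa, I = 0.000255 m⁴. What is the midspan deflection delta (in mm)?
Model: a simply supported beam carrying a uniformly distributed load w over its whole span, so delta = (5·w·L^4) / (384·E·I).
Convert to SI units:
  w = 23.96 kN/m = 23960 N/m
  E = 61.62 GPa = 6.162 × 10¹⁰ Pa
Substitute:
  delta = (5 × 23960 × 4.626^4) / (384 × (6.162 × 10¹⁰) × 0.000255)
  delta = 0.009093 m
Convert: delta = 0.009093 m = 9.093 mm
Final answer: delta = 9.093 mm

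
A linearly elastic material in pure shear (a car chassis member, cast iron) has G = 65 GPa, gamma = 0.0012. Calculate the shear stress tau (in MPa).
Model: a linearly elastic material in pure shear, so tau = G·gamma.
Convert to SI units:
  G = 65 GPa = 6.5 × 10¹⁰ Pa
Substitute:
  tau = (6.5 × 10¹⁰) × 0.0012
  tau = 7.8 × 10⁷ Pa
Convert: tau = 7.8 × 10⁷ Pa = 78 MPa
Final answer: tau = 78 MPa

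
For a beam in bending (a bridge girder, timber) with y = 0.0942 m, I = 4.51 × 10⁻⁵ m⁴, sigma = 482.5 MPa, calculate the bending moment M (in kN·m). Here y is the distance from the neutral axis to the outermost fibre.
Model: a beam in bending, so sigma = (M·y) / I.
Solve for M: M = (sigma·I) / y.
Convert to SI units:
  sigma = 482.5 MPa = 4.825 × 10⁸ Pa
Substitute:
  M = ((4.825 × 10⁸) × (4.51 × 10⁻⁵)) / 0.0942
  M = 231000 N·m
Convert: M = 231000 N·m = 231 kN·m
Final answer: M = 231 kN·m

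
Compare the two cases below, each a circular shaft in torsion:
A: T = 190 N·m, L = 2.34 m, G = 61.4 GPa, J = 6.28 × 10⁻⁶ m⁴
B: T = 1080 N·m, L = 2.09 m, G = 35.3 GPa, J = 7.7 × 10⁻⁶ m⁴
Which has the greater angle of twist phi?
Model: a circular shaft in torsion, so phi = (T·L) / (G·J) (SI units).
  A: phi = (190 × 2.34) / ((6.14 × 10¹⁰) × (6.28 × 10⁻⁶)) = 0.001153 rad = 0.06606°
  B: phi = (1080 × 2.09) / ((3.53 × 10¹⁰) × (7.7 × 10⁻⁶)) = 0.008304 rad = 0.4758°
0.4758° > 0.06606°, so B is larger.
Final answer: B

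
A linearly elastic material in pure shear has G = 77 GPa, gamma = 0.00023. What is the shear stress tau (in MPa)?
Model: a linearly elastic material in pure shear, so tau = G·gamma.
Convert to SI units:
  G = 77 GPa = 7.7 × 10¹⁰ Pa
Substitute:
  tau = (7.7 × 10¹⁰) × 0.00023
  tau = 1.771 × 10⁷ Pa
Convert: tau = 1.771 × 10⁷ Pa = 17.71 MPa
Final answer: tau = 17.71 MPa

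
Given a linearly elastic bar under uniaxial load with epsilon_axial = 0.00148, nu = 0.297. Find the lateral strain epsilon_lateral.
Model: a linearly elastic bar under uniaxial load, so epsilon_lateral = -nu·epsilon_axial.
Substitute:
  epsilon_lateral = -(0.297 × 0.00148)
  epsilon_lateral = -0.0004396
Final answer: epsilon_lateral = -0.0004396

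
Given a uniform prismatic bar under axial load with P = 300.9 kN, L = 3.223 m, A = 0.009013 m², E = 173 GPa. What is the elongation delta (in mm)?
Model: a uniform prismatic bar under axial load, so delta = (P·L) / (A·E).
Convert to SI units:
  P = 300.9 kN = 300900 N
  E = 173 GPa = 1.73 × 10¹¹ Pa
Substitute:
  delta = (300900 × 3.223) / (0.009013 × (1.73 × 10¹¹))
  delta = 0.000622 m
Convert: delta = 0.000622 m = 0.622 mm
Final answer: delta = 0.622 mm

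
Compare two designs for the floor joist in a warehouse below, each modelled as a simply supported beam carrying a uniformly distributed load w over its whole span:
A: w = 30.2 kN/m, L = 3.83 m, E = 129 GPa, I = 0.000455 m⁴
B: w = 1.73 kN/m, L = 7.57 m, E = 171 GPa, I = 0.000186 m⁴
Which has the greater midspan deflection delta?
Model: a simply supported beam carrying a uniformly distributed load w over its whole span, so delta = (5·w·L^4) / (384·E·I) (SI units).
  A: delta = (5 × 30200 × 3.83^4) / (384 × (1.29 × 10¹¹) × 0.000455) = 0.001442 m = 1.442 mm
  B: delta = (5 × 1730 × 7.57^4) / (384 × (1.71 × 10¹¹) × 0.000186) = 0.002326 m = 2.326 mm
2.326 mm > 1.442 mm, so B is larger.
Final answer: B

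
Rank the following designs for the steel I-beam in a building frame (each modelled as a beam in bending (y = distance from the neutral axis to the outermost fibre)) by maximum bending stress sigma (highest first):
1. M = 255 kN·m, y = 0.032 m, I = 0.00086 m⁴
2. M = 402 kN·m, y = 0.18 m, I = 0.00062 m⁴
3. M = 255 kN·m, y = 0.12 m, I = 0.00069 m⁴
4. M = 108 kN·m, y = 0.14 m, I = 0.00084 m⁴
Model: a beam in bending (y = distance from the neutral axis to the outermost fibre), so sigma = (M·y) / I (SI units).
  Case 1: sigma = (255000 × 0.032) / 0.00086 = 9.488 × 10⁶ Pa = 9.488 MPa
  Case 2: sigma = (402000 × 0.18) / 0.00062 = 1.167 × 10⁸ Pa = 116.7 MPa
  Case 3: sigma = (255000 × 0.12) / 0.00069 = 4.435 × 10⁷ Pa = 44.35 MPa
  Case 4: sigma = (108000 × 0.14) / 0.00084 = 1.8 × 10⁷ Pa = 18 MPa
Ordering: 116.7 MPa (case 2) > 44.35 MPa (case 3) > 18 MPa (case 4) > 9.488 MPa (case 1)
Final answer: 2, 3, 4, 1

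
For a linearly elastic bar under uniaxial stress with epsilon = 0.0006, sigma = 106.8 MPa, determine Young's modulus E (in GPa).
Model: a linearly elastic bar under uniaxial stress, so sigma = E·epsilon.
Solve for E: E = sigma / epsilon.
Convert to SI units:
  sigma = 106.8 MPa = 1.068 × 10⁸ Pa
Substitute:
  E = (1.068 × 10⁸) / 0.0006
  E = 1.78 × 10¹¹ Pa
Convert: E = 1.78 × 10¹¹ Pa = 178 GPa
Final answer: E = 178 GPa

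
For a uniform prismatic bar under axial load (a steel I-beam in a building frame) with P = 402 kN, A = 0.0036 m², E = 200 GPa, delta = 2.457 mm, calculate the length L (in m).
Model: a uniform prismatic bar under axial load, so delta = (P·L) / (A·E).
Solve for L: L = (delta·A·E) / P.
Convert to SI units:
  P = 402 kN = 402000 N
  E = 200 GPa = 2 × 10¹¹ Pa
  delta = 2.457 mm = 0.002457 m
Substitute:
  L = (0.002457 × 0.0036 × (2 × 10¹¹)) / 402000
  L = 4.401 m
Final answer: L = 4.401 m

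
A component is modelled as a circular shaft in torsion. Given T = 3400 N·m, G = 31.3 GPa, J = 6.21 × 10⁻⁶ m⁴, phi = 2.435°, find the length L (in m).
Model: a circular shaft in torsion, so phi = (T·L) / (G·J).
Solve for L: L = (phi·G·J) / T.
Convert to SI units:
  G = 31.3 GPa = 3.13 × 10¹⁰ Pa
  phi = 2.435° = 0.0425 rad
Substitute:
  L = (0.0425 × (3.13 × 10¹⁰) × (6.21 × 10⁻⁶)) / 3400
  L = 2.43 m
Final answer: L = 2.43 m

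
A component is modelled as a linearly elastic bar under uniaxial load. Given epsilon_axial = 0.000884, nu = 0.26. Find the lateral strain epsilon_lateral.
Model: a linearly elastic bar under uniaxial load, so epsilon_lateral = -nu·epsilon_axial.
Substitute:
  epsilon_lateral = -(0.26 × 0.000884)
  epsilon_lateral = -0.0002298
Final answer: epsilon_lateral = -0.0002298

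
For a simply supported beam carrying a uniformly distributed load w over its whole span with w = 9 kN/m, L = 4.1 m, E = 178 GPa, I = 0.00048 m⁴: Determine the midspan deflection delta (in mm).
Model: a simply supported beam carrying a uniformly distributed load w over its whole span, so delta = (5·w·L^4) / (384·E·I).
Convert to SI units:
  w = 9 kN/m = 9000 N/m
  E = 178 GPa = 1.78 × 10¹¹ Pa
Substitute:
  delta = (5 × 9000 × 4.1^4) / (384 × (1.78 × 10¹¹) × 0.00048)
  delta = 0.0003876 m
Convert: delta = 0.0003876 m = 0.3876 mm
Final answer: delta = 0.3876 mm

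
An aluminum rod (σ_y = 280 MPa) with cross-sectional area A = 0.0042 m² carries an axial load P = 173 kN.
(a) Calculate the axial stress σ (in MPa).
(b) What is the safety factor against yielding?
(a) Axial stress σ = P/A. Convert P = 173 kN = 173000 N.
  σ = 173000 / 0.0042 = 4.119 × 10⁷ Pa = 41.19 MPa
(b) Safety factor SF = σ_y/σ = 280 / 41.19 = 6.798
Final answer: (a) σ = 41.19 MPa, (b) SF = 6.798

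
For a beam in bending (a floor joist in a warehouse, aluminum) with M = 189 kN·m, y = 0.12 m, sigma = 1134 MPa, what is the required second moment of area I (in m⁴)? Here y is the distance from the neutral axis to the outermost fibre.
Model: a beam in bending, so sigma = (M·y) / I.
Solve for I: I = (M·y) / sigma.
Convert to SI units:
  M = 189 kN·m = 189000 N·m
  sigma = 1134 MPa = 1.134 × 10⁹ Pa
Substitute:
  I = (189000 × 0.12) / (1.134 × 10⁹)
  I = 2 × 10⁻⁵ m⁴
Final answer: I = 2 × 10⁻⁵ m⁴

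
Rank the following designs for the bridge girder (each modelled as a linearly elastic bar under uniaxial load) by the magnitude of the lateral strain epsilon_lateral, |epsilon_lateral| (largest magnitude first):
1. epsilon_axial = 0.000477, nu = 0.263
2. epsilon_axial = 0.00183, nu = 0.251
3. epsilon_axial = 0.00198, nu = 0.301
Model: a linearly elastic bar under uniaxial load, so epsilon_lateral = -nu·epsilon_axial (SI units).
  Case 1: epsilon_lateral = -(0.263 × 0.000477) = -0.0001255
  Case 2: epsilon_lateral = -(0.251 × 0.00183) = -0.0004593
  Case 3: epsilon_lateral = -(0.301 × 0.00198) = -0.000596
Ordering by |epsilon_lateral|: 0.000596 (case 3) > 0.0004593 (case 2) > 0.0001255 (case 1)
Final answer: 3, 2, 1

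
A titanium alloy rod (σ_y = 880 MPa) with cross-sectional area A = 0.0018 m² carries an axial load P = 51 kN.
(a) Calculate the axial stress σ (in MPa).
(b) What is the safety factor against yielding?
(a) Axial stress σ = P/A. Convert P = 51 kN = 51000 N.
  σ = 51000 / 0.0018 = 2.833 × 10⁷ Pa = 28.33 MPa
(b) Safety factor SF = σ_y/σ = 880 / 28.33 = 31.06
Final answer: (a) σ = 28.33 MPa, (b) SF = 31.06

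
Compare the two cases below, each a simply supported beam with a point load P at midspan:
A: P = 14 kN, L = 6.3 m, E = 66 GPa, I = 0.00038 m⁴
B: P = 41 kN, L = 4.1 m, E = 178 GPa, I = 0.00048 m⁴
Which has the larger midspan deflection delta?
Model: a simply supported beam with a point load P at midspan, so delta = (P·L^3) / (48·E·I) (SI units).
  A: delta = (14000 × 6.3^3) / (48 × (6.6 × 10¹⁰) × 0.00038) = 0.002908 m = 2.908 mm
  B: delta = (41000 × 4.1^3) / (48 × (1.78 × 10¹¹) × 0.00048) = 0.000689 m = 0.689 mm
2.908 mm > 0.689 mm, so A is larger.
Final answer: A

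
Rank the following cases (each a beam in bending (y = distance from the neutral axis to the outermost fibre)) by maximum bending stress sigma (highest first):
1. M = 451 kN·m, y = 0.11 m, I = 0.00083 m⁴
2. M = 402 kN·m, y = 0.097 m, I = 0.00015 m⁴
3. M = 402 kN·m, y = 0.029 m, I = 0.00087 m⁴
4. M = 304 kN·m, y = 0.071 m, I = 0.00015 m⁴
Model: a beam in bending (y = distance from the neutral axis to the outermost fibre), so sigma = (M·y) / I (SI units).
  Case 1: sigma = (451000 × 0.11) / 0.00083 = 5.977 × 10⁷ Pa = 59.77 MPa
  Case 2: sigma = (402000 × 0.097) / 0.00015 = 2.6 × 10⁸ Pa = 260 MPa
  Case 3: sigma = (402000 × 0.029) / 0.00087 = 1.34 × 10⁷ Pa = 13.4 MPa
  Case 4: sigma = (304000 × 0.071) / 0.00015 = 1.439 × 10⁸ Pa = 143.9 MPa
Ordering: 260 MPa (case 2) > 143.9 MPa (case 4) > 59.77 MPa (case 1) > 13.4 MPa (case 3)
Final answer: 2, 4, 1, 3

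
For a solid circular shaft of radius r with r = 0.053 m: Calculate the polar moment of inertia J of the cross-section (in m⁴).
Model: a solid circular shaft of radius r, so J = (π·r^4) / 2.
Substitute:
  J = (π × 0.053^4) / 2
  J = 1.239 × 10⁻⁵ m⁴
Final answer: J = 1.239 × 10⁻⁵ m⁴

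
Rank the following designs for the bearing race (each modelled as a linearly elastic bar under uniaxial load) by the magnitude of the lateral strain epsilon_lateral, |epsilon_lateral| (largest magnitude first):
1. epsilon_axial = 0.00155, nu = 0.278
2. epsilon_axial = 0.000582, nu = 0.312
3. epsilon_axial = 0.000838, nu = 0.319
Model: a linearly elastic bar under uniaxial load, so epsilon_lateral = -nu·epsilon_axial (SI units).
  Case 1: epsilon_lateral = -(0.278 × 0.00155) = -0.0004309
  Case 2: epsilon_lateral = -(0.312 × 0.000582) = -0.0001816
  Case 3: epsilon_lateral = -(0.319 × 0.000838) = -0.0002673
Ordering by |epsilon_lateral|: 0.0004309 (case 1) > 0.0002673 (case 3) > 0.0001816 (case 2)
Final answer: 1, 3, 2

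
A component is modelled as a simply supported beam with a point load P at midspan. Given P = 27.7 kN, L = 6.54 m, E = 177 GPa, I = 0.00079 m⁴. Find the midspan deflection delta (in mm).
Model: a simply supported beam with a point load P at midspan, so delta = (P·L^3) / (48·E·I).
Convert to SI units:
  P = 27.7 kN = 27700 N
  E = 177 GPa = 1.77 × 10¹¹ Pa
Substitute:
  delta = (27700 × 6.54^3) / (48 × (1.77 × 10¹¹) × 0.00079)
  delta = 0.001154 m
Convert: delta = 0.001154 m = 1.154 mm
Final answer: delta = 1.154 mm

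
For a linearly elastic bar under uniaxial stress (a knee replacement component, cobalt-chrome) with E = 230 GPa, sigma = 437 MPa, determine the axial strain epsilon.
Model: a linearly elastic bar under uniaxial stress, so sigma = E·epsilon.
Solve for epsilon: epsilon = sigma / E.
Convert to SI units:
  E = 230 GPa = 2.3 × 10¹¹ Pa
  sigma = 437 MPa = 4.37 × 10⁸ Pa
Substitute:
  epsilon = (4.37 × 10⁸) / (2.3 × 10¹¹)
  epsilon = 0.0019
Final answer: epsilon = 0.0019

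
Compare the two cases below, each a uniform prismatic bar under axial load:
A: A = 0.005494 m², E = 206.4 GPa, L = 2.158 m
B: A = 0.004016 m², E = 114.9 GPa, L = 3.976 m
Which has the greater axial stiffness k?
Model: a uniform prismatic bar under axial load, so k = (A·E) / L (SI units).
  A: k = (0.005494 × (2.064 × 10¹¹)) / 2.158 = 5.255 × 10⁸ N/m = 525.5 MN/m
  B: k = (0.004016 × (1.149 × 10¹¹)) / 3.976 = 1.161 × 10⁸ N/m = 116.1 MN/m
525.5 MN/m > 116.1 MN/m, so A is larger.
Final answer: A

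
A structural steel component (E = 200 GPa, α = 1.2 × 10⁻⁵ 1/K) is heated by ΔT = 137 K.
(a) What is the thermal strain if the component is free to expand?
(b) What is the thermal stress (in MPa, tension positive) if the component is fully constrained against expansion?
(a) Free thermal strain ε_th = α·ΔT = (1.2 × 10⁻⁵) × 137 = 0.001644
(b) Fully constrained, the expansion is suppressed, so σ = -E·α·ΔT. Convert E = 200 GPa = 2 × 10¹¹ Pa.
  σ = -(2 × 10¹¹) × (1.2 × 10⁻⁵) × 137 = -3.288 × 10⁸ Pa = -328.8 MPa (compressive)
Final answer: (a) ε_th = 0.001644, (b) σ = -328.8 MPa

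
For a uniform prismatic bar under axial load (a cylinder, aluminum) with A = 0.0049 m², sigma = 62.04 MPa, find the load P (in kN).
Model: a uniform prismatic bar under axial load, so sigma = P / A.
Solve for P: P = sigma·A.
Convert to SI units:
  sigma = 62.04 MPa = 6.204 × 10⁷ Pa
Substitute:
  P = (6.204 × 10⁷) × 0.0049
  P = 304000 N
Convert: P = 304000 N = 304 kN
Final answer: P = 304 kN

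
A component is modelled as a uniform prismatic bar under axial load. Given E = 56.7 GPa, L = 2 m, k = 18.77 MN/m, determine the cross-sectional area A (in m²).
Model: a uniform prismatic bar under axial load, so k = (A·E) / L.
Solve for A: A = (k·L) / E.
Convert to SI units:
  E = 56.7 GPa = 5.67 × 10¹⁰ Pa
  k = 18.77 MN/m = 1.877 × 10⁷ N/m
Substitute:
  A = ((1.877 × 10⁷) × 2) / (5.67 × 10¹⁰)
  A = 0.0006621 m²
Final answer: A = 0.0006621 m²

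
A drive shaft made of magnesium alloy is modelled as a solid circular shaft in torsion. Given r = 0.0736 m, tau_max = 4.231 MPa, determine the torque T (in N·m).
Model: a solid circular shaft in torsion, so tau_max = (2·T) / (π·r^3).
Solve for T: T = (π·tau_max·r^3) / 2.
Convert to SI units:
  tau_max = 4.231 MPa = 4.231 × 10⁶ Pa
Substitute:
  T = (π × (4.231 × 10⁶) × 0.0736^3) / 2
  T = 2650 N·m
Final answer: T = 2650 N·m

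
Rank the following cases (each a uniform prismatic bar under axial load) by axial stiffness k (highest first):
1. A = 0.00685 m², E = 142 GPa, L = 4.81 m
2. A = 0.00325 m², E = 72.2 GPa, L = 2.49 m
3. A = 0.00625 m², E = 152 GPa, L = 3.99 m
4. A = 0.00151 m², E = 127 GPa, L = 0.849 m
Model: a uniform prismatic bar under axial load, so k = (A·E) / L (SI units).
  Case 1: k = (0.00685 × (1.42 × 10¹¹)) / 4.81 = 2.022 × 10⁸ N/m = 202.2 MN/m
  Case 2: k = (0.00325 × (7.22 × 10¹⁰)) / 2.49 = 9.424 × 10⁷ N/m = 94.24 MN/m
  Case 3: k = (0.00625 × (1.52 × 10¹¹)) / 3.99 = 2.381 × 10⁸ N/m = 238.1 MN/m
  Case 4: k = (0.00151 × (1.27 × 10¹¹)) / 0.849 = 2.259 × 10⁸ N/m = 225.9 MN/m
Ordering: 238.1 MN/m (case 3) > 225.9 MN/m (case 4) > 202.2 MN/m (case 1) > 94.24 MN/m (case 2)
Final answer: 3, 4, 1, 2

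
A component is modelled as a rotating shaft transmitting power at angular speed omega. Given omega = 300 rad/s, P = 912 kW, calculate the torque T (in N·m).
Model: a rotating shaft transmitting power at angular speed omega, so P = T·omega.
Solve for T: T = P / omega.
Convert to SI units:
  P = 912 kW = 912000 W
Substitute:
  T = 912000 / 300
  T = 3040 N·m
Final answer: T = 3040 N·m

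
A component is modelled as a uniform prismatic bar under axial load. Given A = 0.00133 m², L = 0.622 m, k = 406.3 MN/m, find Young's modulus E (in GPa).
Model: a uniform prismatic bar under axial load, so k = (A·E) / L.
Solve for E: E = (k·L) / A.
Convert to SI units:
  k = 406.3 MN/m = 4.063 × 10⁸ N/m
Substitute:
  E = ((4.063 × 10⁸) × 0.622) / 0.00133
  E = 1.9 × 10¹¹ Pa
Convert: E = 1.9 × 10¹¹ Pa = 190 GPa
Final answer: E = 190 GPa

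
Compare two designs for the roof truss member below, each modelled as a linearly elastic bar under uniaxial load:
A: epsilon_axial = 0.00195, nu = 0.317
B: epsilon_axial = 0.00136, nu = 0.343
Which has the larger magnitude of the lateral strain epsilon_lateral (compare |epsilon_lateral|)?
Model: a linearly elastic bar under uniaxial load, so epsilon_lateral = -nu·epsilon_axial (SI units).
  A: epsilon_lateral = -(0.317 × 0.00195) = -0.0006181
  B: epsilon_lateral = -(0.343 × 0.00136) = -0.0004665
|epsilon_lateral|: A = 0.0006181, B = 0.0004665, so A is larger in magnitude.
Final answer: A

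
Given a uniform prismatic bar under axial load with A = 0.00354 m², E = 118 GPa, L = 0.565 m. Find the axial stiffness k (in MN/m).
Model: a uniform prismatic bar under axial load, so k = (A·E) / L.
Convert to SI units:
  E = 118 GPa = 1.18 × 10¹¹ Pa
Substitute:
  k = (0.00354 × (1.18 × 10¹¹)) / 0.565
  k = 7.393 × 10⁸ N/m
Convert: k = 7.393 × 10⁸ N/m = 739.3 MN/m
Final answer: k = 739.3 MN/m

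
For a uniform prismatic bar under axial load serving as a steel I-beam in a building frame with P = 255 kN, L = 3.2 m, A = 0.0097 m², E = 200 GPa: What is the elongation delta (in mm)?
Model: a uniform prismatic bar under axial load, so delta = (P·L) / (A·E).
Convert to SI units:
  P = 255 kN = 255000 N
  E = 200 GPa = 2 × 10¹¹ Pa
Substitute:
  delta = (255000 × 3.2) / (0.0097 × (2 × 10¹¹))
  delta = 0.0004206 m
Convert: delta = 0.0004206 m = 0.4206 mm
Final answer: delta = 0.4206 mm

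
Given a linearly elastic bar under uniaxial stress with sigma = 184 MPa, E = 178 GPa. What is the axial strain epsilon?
Model: a linearly elastic bar under uniaxial stress, so epsilon = sigma / E.
Convert to SI units:
  sigma = 184 MPa = 1.84 × 10⁸ Pa
  E = 178 GPa = 1.78 × 10¹¹ Pa
Substitute:
  epsilon = (1.84 × 10⁸) / (1.78 × 10¹¹)
  epsilon = 0.001034
Final answer: epsilon = 0.001034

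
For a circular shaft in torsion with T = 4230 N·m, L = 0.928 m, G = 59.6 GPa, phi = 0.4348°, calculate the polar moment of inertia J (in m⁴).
Model: a circular shaft in torsion, so phi = (T·L) / (G·J).
Solve for J: J = (T·L) / (phi·G).
Convert to SI units:
  G = 59.6 GPa = 5.96 × 10¹⁰ Pa
  phi = 0.4348° = 0.007589 rad
Substitute:
  J = (4230 × 0.928) / (0.007589 × (5.96 × 10¹⁰))
  J = 8.679 × 10⁻⁶ m⁴
Final answer: J = 8.679 × 10⁻⁶ m⁴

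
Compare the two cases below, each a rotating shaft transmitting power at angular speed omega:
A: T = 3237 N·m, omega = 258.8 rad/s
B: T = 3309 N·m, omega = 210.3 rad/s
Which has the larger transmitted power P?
Model: a rotating shaft transmitting power at angular speed omega, so P = T·omega (SI units).
  A: P = 3237 × 258.8 = 837700 W = 837.7 kW
  B: P = 3309 × 210.3 = 695900 W = 695.9 kW
837.7 kW > 695.9 kW, so A is larger.
Final answer: A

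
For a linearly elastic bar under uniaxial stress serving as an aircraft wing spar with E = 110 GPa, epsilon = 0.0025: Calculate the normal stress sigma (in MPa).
Model: a linearly elastic bar under uniaxial stress, so sigma = E·epsilon.
Convert to SI units:
  E = 110 GPa = 1.1 × 10¹¹ Pa
Substitute:
  sigma = (1.1 × 10¹¹) × 0.0025
  sigma = 2.75 × 10⁸ Pa
Convert: sigma = 2.75 × 10⁸ Pa = 275 MPa
Final answer: sigma = 275 MPa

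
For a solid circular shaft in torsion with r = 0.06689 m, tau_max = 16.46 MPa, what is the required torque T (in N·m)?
Model: a solid circular shaft in torsion, so tau_max = (2·T) / (π·r^3).
Solve for T: T = (π·tau_max·r^3) / 2.
Convert to SI units:
  tau_max = 16.46 MPa = 1.646 × 10⁷ Pa
Substitute:
  T = (π × (1.646 × 10⁷) × 0.06689^3) / 2
  T = 7738 N·m
Final answer: T = 7738 N·m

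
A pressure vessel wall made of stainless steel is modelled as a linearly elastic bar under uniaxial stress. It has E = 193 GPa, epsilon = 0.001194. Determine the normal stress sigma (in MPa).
Model: a linearly elastic bar under uniaxial stress, so sigma = E·epsilon.
Convert to SI units:
  E = 193 GPa = 1.93 × 10¹¹ Pa
Substitute:
  sigma = (1.93 × 10¹¹) × 0.001194
  sigma = 2.304 × 10⁸ Pa
Convert: sigma = 2.304 × 10⁸ Pa = 230.4 MPa
Final answer: sigma = 230.4 MPa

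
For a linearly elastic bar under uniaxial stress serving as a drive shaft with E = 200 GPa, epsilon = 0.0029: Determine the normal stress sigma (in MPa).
Model: a linearly elastic bar under uniaxial stress, so sigma = E·epsilon.
Convert to SI units:
  E = 200 GPa = 2 × 10¹¹ Pa
Substitute:
  sigma = (2 × 10¹¹) × 0.0029
  sigma = 5.8 × 10⁸ Pa
Convert: sigma = 5.8 × 10⁸ Pa = 580 MPa
Final answer: sigma = 580 MPa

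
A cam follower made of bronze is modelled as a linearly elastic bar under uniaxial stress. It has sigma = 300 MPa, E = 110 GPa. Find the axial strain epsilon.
Model: a linearly elastic bar under uniaxial stress, so epsilon = sigma / E.
Convert to SI units:
  sigma = 300 MPa = 3 × 10⁸ Pa
  E = 110 GPa = 1.1 × 10¹¹ Pa
Substitute:
  epsilon = (3 × 10⁸) / (1.1 × 10¹¹)
  epsilon = 0.002727
Final answer: epsilon = 0.002727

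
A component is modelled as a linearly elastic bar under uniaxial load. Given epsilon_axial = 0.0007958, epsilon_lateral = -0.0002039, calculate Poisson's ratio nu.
Model: a linearly elastic bar under uniaxial load, so epsilon_lateral = -nu·epsilon_axial.
Solve for nu: nu = -epsilon_lateral / epsilon_axial.
Substitute:
  nu = -(-0.0002039) / 0.0007958
  nu = 0.2562
Final answer: nu = 0.2562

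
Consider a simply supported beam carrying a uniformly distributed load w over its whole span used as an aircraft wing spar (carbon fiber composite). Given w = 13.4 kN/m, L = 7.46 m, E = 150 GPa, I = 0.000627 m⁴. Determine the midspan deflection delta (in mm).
Model: a simply supported beam carrying a uniformly distributed load w over its whole span, so delta = (5·w·L^4) / (384·E·I).
Convert to SI units:
  w = 13.4 kN/m = 13400 N/m
  E = 150 GPa = 1.5 × 10¹¹ Pa
Substitute:
  delta = (5 × 13400 × 7.46^4) / (384 × (1.5 × 10¹¹) × 0.000627)
  delta = 0.005746 m
Convert: delta = 0.005746 m = 5.746 mm
Final answer: delta = 5.746 mm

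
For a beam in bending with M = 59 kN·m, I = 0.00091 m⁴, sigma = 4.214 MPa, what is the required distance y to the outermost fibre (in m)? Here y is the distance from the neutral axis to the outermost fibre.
Model: a beam in bending, so sigma = (M·y) / I.
Solve for y: y = (sigma·I) / M.
Convert to SI units:
  M = 59 kN·m = 59000 N·m
  sigma = 4.214 MPa = 4.214 × 10⁶ Pa
Substitute:
  y = ((4.214 × 10⁶) × 0.00091) / 59000
  y = 0.065 m
Final answer: y = 0.065 m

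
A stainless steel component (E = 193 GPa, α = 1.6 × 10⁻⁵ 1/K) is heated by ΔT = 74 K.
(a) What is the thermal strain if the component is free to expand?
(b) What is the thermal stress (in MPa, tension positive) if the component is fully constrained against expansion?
(a) Free thermal strain ε_th = α·ΔT = (1.6 × 10⁻⁵) × 74 = 0.001184
(b) Fully constrained, the expansion is suppressed, so σ = -E·α·ΔT. Convert E = 193 GPa = 1.93 × 10¹¹ Pa.
  σ = -(1.93 × 10¹¹) × (1.6 × 10⁻⁵) × 74 = -2.285 × 10⁸ Pa = -228.5 MPa (compressive)
Final answer: (a) ε_th = 0.001184, (b) σ = -228.5 MPa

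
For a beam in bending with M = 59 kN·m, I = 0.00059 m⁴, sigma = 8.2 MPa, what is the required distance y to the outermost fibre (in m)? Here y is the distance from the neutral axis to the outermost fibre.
Model: a beam in bending, so sigma = (M·y) / I.
Solve for y: y = (sigma·I) / M.
Convert to SI units:
  M = 59 kN·m = 59000 N·m
  sigma = 8.2 MPa = 8.2 × 10⁶ Pa
Substitute:
  y = ((8.2 × 10⁶) × 0.00059) / 59000
  y = 0.082 m
Final answer: y = 0.082 m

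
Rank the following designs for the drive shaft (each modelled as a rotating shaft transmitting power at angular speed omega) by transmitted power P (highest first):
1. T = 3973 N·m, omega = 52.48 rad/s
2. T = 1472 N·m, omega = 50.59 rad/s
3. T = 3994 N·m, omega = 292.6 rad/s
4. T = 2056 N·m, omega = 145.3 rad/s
Model: a rotating shaft transmitting power at angular speed omega, so P = T·omega (SI units).
  Case 1: P = 3973 × 52.48 = 208500 W = 208.5 kW
  Case 2: P = 1472 × 50.59 = 74470 W = 74.47 kW
  Case 3: P = 3994 × 292.6 = 1.169 × 10⁶ W = 1169 kW
  Case 4: P = 2056 × 145.3 = 298700 W = 298.7 kW
Ordering: 1169 kW (case 3) > 298.7 kW (case 4) > 208.5 kW (case 1) > 74.47 kW (case 2)
Final answer: 3, 4, 1, 2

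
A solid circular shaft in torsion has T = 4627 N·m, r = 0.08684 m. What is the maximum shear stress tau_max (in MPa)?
Model: a solid circular shaft in torsion, so tau_max = (2·T) / (π·r^3).
Substitute:
  tau_max = (2 × 4627) / (π × 0.08684^3)
  tau_max = 4.498 × 10⁶ Pa
Convert: tau_max = 4.498 × 10⁶ Pa = 4.498 MPa
Final answer: tau_max = 4.498 MPa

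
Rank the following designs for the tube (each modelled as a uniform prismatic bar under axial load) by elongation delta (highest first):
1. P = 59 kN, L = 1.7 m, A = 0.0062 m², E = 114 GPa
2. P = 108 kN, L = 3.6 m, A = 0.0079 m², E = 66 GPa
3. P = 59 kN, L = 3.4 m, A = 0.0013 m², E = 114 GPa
Model: a uniform prismatic bar under axial load, so delta = (P·L) / (A·E) (SI units).
  Case 1: delta = (59000 × 1.7) / (0.0062 × (1.14 × 10¹¹)) = 0.0001419 m = 0.1419 mm
  Case 2: delta = (108000 × 3.6) / (0.0079 × (6.6 × 10¹⁰)) = 0.0007457 m = 0.7457 mm
  Case 3: delta = (59000 × 3.4) / (0.0013 × (1.14 × 10¹¹)) = 0.001354 m = 1.354 mm
Ordering: 1.354 mm (case 3) > 0.7457 mm (case 2) > 0.1419 mm (case 1)
Final answer: 3, 2, 1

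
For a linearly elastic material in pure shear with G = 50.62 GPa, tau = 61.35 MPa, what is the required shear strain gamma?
Model: a linearly elastic material in pure shear, so tau = G·gamma.
Solve for gamma: gamma = tau / G.
Convert to SI units:
  G = 50.62 GPa = 5.062 × 10¹⁰ Pa
  tau = 61.35 MPa = 6.135 × 10⁷ Pa
Substitute:
  gamma = (6.135 × 10⁷) / (5.062 × 10¹⁰)
  gamma = 0.001212
Final answer: gamma = 0.001212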